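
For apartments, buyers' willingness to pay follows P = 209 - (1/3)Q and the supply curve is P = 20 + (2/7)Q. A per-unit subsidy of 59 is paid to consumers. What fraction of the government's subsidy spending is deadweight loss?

Pre-subsidy: 209 - (1/3)Q = 20 + (2/7)Q gives Q* = 3969/13 and P* = 1394/13.
With the rebate, buyers effectively pay Pb = Ps − 59, where Ps is the price sellers receive.
On the curves, Pb = 209 - (1/3)Q and Ps = 20 + (2/7)Q; the wedge Ps − Pb = 59 gives 20 + (2/7)Q − (209 - (1/3)Q) = 59, so Q' = 5208/13.
Then Pb = 209 − (1/3)·(5208/13) = 981/13 and Ps = 20 + (2/7)·(5208/13) = 1748/13.
ΔCS = ½(3969/13 + 5208/13)(1394/13 − 981/13) = 3790101/338; ΔPS = ½(3969/13 + 5208/13)(1748/13 − 1394/13) = 1624329/169.
Government spending = 59 × 5208/13 = 307272/13.
DWL = ½ × 59 × (5208/13 − 3969/13) = 73101/26; fraction = (73101/26) / (307272/13) = 59/496.

DWL / government spending = 59/496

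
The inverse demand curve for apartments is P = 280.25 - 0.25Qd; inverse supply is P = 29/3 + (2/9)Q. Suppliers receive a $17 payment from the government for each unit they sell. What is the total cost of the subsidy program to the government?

Government cost = $10353

Pre-subsidy: 280.25 - 0.25Q = 29/3 + (2/9)Q gives Q* = 573 and P* = 137.
With the subsidy, sellers receive Ps = Pb + 17 for each unit, where Pb is the price buyers pay.
On the curves, Pb = 280.25 - 0.25Q and Ps = 29/3 + (2/9)Q; the wedge Ps − Pb = 17 gives 29/3 + (2/9)Q − (280.25 - 0.25Q) = 17, so Q' = 609.
Then Pb = 280.25 − 0.25·609 = 128 and Ps = 29/3 + (2/9)·609 = 145.
Government outlay = subsidy × quantity = 17 × 609 = 10353.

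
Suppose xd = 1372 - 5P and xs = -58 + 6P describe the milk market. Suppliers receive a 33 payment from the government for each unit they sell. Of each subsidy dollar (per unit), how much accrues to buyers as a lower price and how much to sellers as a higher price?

Pre-subsidy: 1372 - 5P = -58 + 6P gives P* = 130, x* = 722.
With the subsidy, sellers receive Ps = Pb + 33 for each unit, where Pb is the price buyers pay.
Supply in terms of Pb becomes xs = -58 + 6(Pb + 33) = 140 + 6Pb. Setting this equal to demand: 1372 - 5Pb = 140 + 6Pb, so Pb = 112.
Sellers receive Ps = 112 + 33 = 145; x' = 1372 − 5·112 = 812.
Buyers' price falls by P* − Pb = 130 − 112 = 18; sellers' price rises by Ps − P* = 145 − 130 = 15.

Buyers gain 18 per unit; sellers gain 15 per unit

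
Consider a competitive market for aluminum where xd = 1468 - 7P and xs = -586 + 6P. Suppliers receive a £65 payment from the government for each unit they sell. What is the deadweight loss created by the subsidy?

Deadweight loss = £6825

Pre-subsidy: 1468 - 7P = -586 + 6P gives P* = 158, x* = 362.
With the subsidy, sellers receive Ps = Pb + 65 for each unit, where Pb is the price buyers pay.
Supply in terms of Pb becomes xs = -586 + 6(Pb + 65) = -196 + 6Pb. Setting this equal to demand: 1468 - 7Pb = -196 + 6Pb, so Pb = 128.
Sellers receive Ps = 128 + 65 = 193; x' = 1468 − 7·128 = 572.
The subsidy expands output by 572 − 362 = 210 past the efficient level; on those units the gap between marginal cost and willingness to pay runs from 0 up to 65.
DWL = ½ × 65 × 210 = 6825.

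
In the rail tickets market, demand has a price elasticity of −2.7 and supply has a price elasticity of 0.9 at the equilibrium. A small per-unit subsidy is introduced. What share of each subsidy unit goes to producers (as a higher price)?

For a small subsidy around the equilibrium, the benefit split depends on the relative slopes, which at a point are proportional to the elasticities.
Buyer share = εs/(εs + |εd|) = 0.9/(0.9 + 2.7) = 0.25; seller share = |εd|/(εs + |εd|) = 0.75.
So producers capture 0.75 of the subsidy.

Producer share = 0.75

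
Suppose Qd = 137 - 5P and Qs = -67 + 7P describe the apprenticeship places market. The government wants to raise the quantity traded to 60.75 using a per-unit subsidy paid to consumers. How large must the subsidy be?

At Q = 60.75, invert demand for the buyer price: Pb = (137 − 60.75)/5 = 15.25; invert supply for the seller price: Ps = (60.75 − (-67))/7 = 18.25.
The subsidy must fill the gap: s = Ps − Pb = 18.25 − 15.25 = 3.

Required subsidy s = 3 per unit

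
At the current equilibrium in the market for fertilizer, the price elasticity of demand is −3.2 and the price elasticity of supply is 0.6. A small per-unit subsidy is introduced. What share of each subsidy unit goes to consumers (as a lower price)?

For a small subsidy around the equilibrium, the benefit split depends on the relative slopes, which at a point are proportional to the elasticities.
Buyer share = εs/(εs + |εd|) = 0.6/(0.6 + 3.2) = 3/19; seller share = |εd|/(εs + |εd|) = 16/19.

Consumer share = 3/19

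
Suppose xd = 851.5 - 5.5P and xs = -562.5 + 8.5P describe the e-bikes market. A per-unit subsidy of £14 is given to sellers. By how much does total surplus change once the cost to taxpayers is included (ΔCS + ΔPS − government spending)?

Pre-subsidy: 851.5 - 5.5P = -562.5 + 8.5P gives P* = 101, x* = 296.
With the subsidy, sellers receive Ps = Pb + 14 for each unit, where Pb is the price buyers pay.
Supply in terms of Pb becomes xs = -562.5 + 8.5(Pb + 14) = -443.5 + 8.5Pb. Setting this equal to demand: 851.5 - 5.5Pb = -443.5 + 8.5Pb, so Pb = 92.5.
Sellers receive Ps = 92.5 + 14 = 106.5; x' = 851.5 − 5.5·92.5 = 342.75.
ΔCS = ½(296 + 342.75)(101 − 92.5) = 2714.6875; ΔPS = ½(296 + 342.75)(106.5 − 101) = 1756.5625.
Government spending = 14 × 342.75 = 4798.5.
Net change = 2714.6875 + 1756.5625 − 4798.5 = -327.25. The loss equals the DWL triangle ½·14·46.75.

Net change in total surplus = -£327.25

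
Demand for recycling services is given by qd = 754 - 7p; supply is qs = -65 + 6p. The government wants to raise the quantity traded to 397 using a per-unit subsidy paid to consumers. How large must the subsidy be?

Required subsidy s = 26 per unit

At q = 397, invert demand for the buyer price: pb = (754 − 397)/7 = 51; invert supply for the seller price: ps = (397 − (-65))/6 = 77.
The subsidy must fill the gap: s = ps − pb = 77 − 51 = 26.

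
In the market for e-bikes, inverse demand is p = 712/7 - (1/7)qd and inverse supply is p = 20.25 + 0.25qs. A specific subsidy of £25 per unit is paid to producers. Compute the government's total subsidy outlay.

Government cost = £6775

Pre-subsidy: 712/7 - (1/7)q = 20.25 + 0.25q gives q* = 2281/11 and p* = 793/11.
With the subsidy, sellers receive ps = pb + 25 for each unit, where pb is the price buyers pay.
On the curves, pb = 712/7 - (1/7)q and ps = 20.25 + 0.25q; the wedge ps − pb = 25 gives 20.25 + 0.25q − (712/7 - (1/7)q) = 25, so q' = 271.
Then pb = 712/7 − (1/7)·271 = 63 and ps = 20.25 + 0.25·271 = 88.
Government outlay = subsidy × quantity = 25 × 271 = 6775.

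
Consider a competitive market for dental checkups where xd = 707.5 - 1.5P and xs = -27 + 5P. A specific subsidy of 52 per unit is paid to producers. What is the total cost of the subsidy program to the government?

Government cost = 31096

Pre-subsidy: 707.5 - 1.5P = -27 + 5P gives P* = 113, x* = 538.
With the subsidy, sellers receive Ps = Pb + 52 for each unit, where Pb is the price buyers pay.
Supply in terms of Pb becomes xs = -27 + 5(Pb + 52) = 233 + 5Pb. Setting this equal to demand: 707.5 - 1.5Pb = 233 + 5Pb, so Pb = 73.
Sellers receive Ps = 73 + 52 = 125; x' = 707.5 − 1.5·73 = 598.
Government outlay = subsidy × quantity = 52 × 598 = 31096.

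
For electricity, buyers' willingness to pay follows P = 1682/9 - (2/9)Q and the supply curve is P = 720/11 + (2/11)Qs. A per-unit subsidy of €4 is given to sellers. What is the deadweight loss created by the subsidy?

Deadweight loss = €19.8

Pre-subsidy: 1682/9 - (2/9)Q = 720/11 + (2/11)Q gives Q* = 300.55 and P* = 120.1.
With the subsidy, sellers receive Ps = Pb + 4 for each unit, where Pb is the price buyers pay.
On the curves, Pb = 1682/9 - (2/9)Q and Ps = 720/11 + (2/11)Q; the wedge Ps − Pb = 4 gives 720/11 + (2/11)Q − (1682/9 - (2/9)Q) = 4, so Q' = 310.45.
Then Pb = 1682/9 − (2/9)·310.45 = 117.9 and Ps = 720/11 + (2/11)·310.45 = 121.9.
The subsidy expands output by 310.45 − 300.55 = 9.9 past the efficient level; on those units the gap between marginal cost and willingness to pay runs from 0 up to 4.
DWL = ½ × 4 × 9.9 = 19.8.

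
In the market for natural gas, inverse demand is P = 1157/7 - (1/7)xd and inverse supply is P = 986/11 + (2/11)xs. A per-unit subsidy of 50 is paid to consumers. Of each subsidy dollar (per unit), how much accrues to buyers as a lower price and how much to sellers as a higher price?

Pre-subsidy: 1157/7 - (1/7)x = 986/11 + (2/11)x gives x* = 233 and P* = 132.
With the rebate, buyers effectively pay Pb = Ps − 50, where Ps is the price sellers receive.
On the curves, Pb = 1157/7 - (1/7)x and Ps = 986/11 + (2/11)x; the wedge Ps − Pb = 50 gives 986/11 + (2/11)x − (1157/7 - (1/7)x) = 50, so x' = 387.
Then Pb = 1157/7 − (1/7)·387 = 110 and Ps = 986/11 + (2/11)·387 = 160.
Buyers' price falls by P* − Pb = 132 − 110 = 22; sellers' price rises by Ps − P* = 160 − 132 = 28.

Buyers gain 22 per unit; sellers gain 28 per unit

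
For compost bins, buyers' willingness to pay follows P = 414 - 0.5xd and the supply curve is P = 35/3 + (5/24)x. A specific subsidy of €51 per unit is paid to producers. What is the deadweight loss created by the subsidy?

Deadweight loss = €1836

Pre-subsidy: 414 - 0.5x = 35/3 + (5/24)x gives x* = 568 and P* = 130.
With the subsidy, sellers receive Ps = Pb + 51 for each unit, where Pb is the price buyers pay.
On the curves, Pb = 414 - 0.5x and Ps = 35/3 + (5/24)x; the wedge Ps − Pb = 51 gives 35/3 + (5/24)x − (414 - 0.5x) = 51, so x' = 640.
Then Pb = 414 − 0.5·640 = 94 and Ps = 35/3 + (5/24)·640 = 145.
The subsidy expands output by 640 − 568 = 72 past the efficient level; on those units the gap between marginal cost and willingness to pay runs from 0 up to 51.
DWL = ½ × 51 × 72 = 1836.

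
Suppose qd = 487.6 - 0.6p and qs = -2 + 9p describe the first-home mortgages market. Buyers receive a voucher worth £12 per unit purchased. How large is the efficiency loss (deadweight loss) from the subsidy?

Deadweight loss = £40.5

Pre-subsidy: 487.6 - 0.6p = -2 + 9p gives p* = 51, q* = 457.
With the rebate, buyers effectively pay pb = ps − 12, where ps is the price sellers receive.
Demand in terms of ps becomes qd = 487.6 − 0.6(ps − 12) = 494.8 - 0.6ps. Setting this equal to supply: 494.8 - 0.6ps = -2 + 9ps, so ps = 51.75.
Buyers pay pb = 51.75 − 12 = 39.75; q' = -2 + 9·51.75 = 463.75.
The subsidy expands output by 463.75 − 457 = 6.75 past the efficient level; on those units the gap between marginal cost and willingness to pay runs from 0 up to 12.
DWL = ½ × 12 × 6.75 = 40.5.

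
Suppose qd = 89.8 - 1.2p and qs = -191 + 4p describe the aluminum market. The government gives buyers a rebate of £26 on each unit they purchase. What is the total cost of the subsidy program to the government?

Pre-subsidy: 89.8 - 1.2p = -191 + 4p gives p* = 54, q* = 25.
With the rebate, buyers effectively pay pb = ps − 26, where ps is the price sellers receive.
Demand in terms of ps becomes qd = 89.8 − 1.2(ps − 26) = 121 - 1.2ps. Setting this equal to supply: 121 - 1.2ps = -191 + 4ps, so ps = 60.
Buyers pay pb = 60 − 26 = 34; q' = -191 + 4·60 = 49.
Government outlay = subsidy × quantity = 26 × 49 = 1274.

Government cost = £1274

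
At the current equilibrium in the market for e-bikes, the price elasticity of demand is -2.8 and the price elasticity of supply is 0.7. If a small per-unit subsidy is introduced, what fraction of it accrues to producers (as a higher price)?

For a small subsidy around the equilibrium, the benefit split depends on the relative slopes, which at a point are proportional to the elasticities.
Buyer share = εs/(εs + |εd|) = 0.7/(0.7 + 2.8) = 0.2; seller share = |εd|/(εs + |εd|) = 0.8.
So producers capture 0.8 of the subsidy.

Producer share = 0.8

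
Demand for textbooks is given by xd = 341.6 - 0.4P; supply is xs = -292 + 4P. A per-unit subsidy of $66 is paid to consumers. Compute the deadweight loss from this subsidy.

Pre-subsidy: 341.6 - 0.4P = -292 + 4P gives P* = 144, x* = 284.
With the rebate, buyers effectively pay Pb = Ps − 66, where Ps is the price sellers receive.
Demand in terms of Ps becomes xd = 341.6 − 0.4(Ps − 66) = 368 - 0.4Ps. Setting this equal to supply: 368 - 0.4Ps = -292 + 4Ps, so Ps = 150.
Buyers pay Pb = 150 − 66 = 84; x' = -292 + 4·150 = 308.
The subsidy expands output by 308 − 284 = 24 past the efficient level; on those units the gap between marginal cost and willingness to pay runs from 0 up to 66.
DWL = ½ × 66 × 24 = 792.

Deadweight loss = $792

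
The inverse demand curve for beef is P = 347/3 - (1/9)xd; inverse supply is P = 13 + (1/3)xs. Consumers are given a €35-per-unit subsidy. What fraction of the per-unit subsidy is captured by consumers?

Pre-subsidy: 347/3 - (1/9)x = 13 + (1/3)x gives x* = 231 and P* = 90.
With the rebate, buyers effectively pay Pb = Ps − 35, where Ps is the price sellers receive.
On the curves, Pb = 347/3 - (1/9)x and Ps = 13 + (1/3)x; the wedge Ps − Pb = 35 gives 13 + (1/3)x − (347/3 - (1/9)x) = 35, so x' = 309.75.
Then Pb = 347/3 − (1/9)·309.75 = 81.25 and Ps = 13 + (1/3)·309.75 = 116.25.
Buyers' price falls by P* − Pb = 90 − 81.25 = 8.75; sellers' price rises by Ps − P* = 116.25 − 90 = 26.25.
So consumers capture 8.75/35 = 0.25 of each unit of subsidy.

Consumer share = 0.25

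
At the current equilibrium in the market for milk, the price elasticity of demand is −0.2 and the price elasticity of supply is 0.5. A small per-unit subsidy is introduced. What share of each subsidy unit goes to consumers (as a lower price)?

For a small subsidy around the equilibrium, the benefit split depends on the relative slopes, which at a point are proportional to the elasticities.
Buyer share = εs/(εs + |εd|) = 0.5/(0.5 + 0.2) = 5/7; seller share = |εd|/(εs + |εd|) = 2/7.

Consumer share = 5/7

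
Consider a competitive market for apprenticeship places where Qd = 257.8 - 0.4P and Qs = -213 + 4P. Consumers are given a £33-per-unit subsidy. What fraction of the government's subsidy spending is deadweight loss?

Pre-subsidy: 257.8 - 0.4P = -213 + 4P gives P* = 107, Q* = 215.
With the rebate, buyers effectively pay Pb = Ps − 33, where Ps is the price sellers receive.
Demand in terms of Ps becomes Qd = 257.8 − 0.4(Ps − 33) = 271 - 0.4Ps. Setting this equal to supply: 271 - 0.4Ps = -213 + 4Ps, so Ps = 110.
Buyers pay Pb = 110 − 33 = 77; Q' = -213 + 4·110 = 227.
ΔCS = ½(215 + 227)(107 − 77) = 6630; ΔPS = ½(215 + 227)(110 − 107) = 663.
Government spending = 33 × 227 = 7491.
DWL = ½ × 33 × (227 − 215) = 198; fraction = 198 / 7491 = 6/227.

DWL / government spending = 6/227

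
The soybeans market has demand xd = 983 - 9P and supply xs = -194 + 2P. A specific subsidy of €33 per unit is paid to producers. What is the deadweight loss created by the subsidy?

Pre-subsidy: 983 - 9P = -194 + 2P gives P* = 107, x* = 20.
With the subsidy, sellers receive Ps = Pb + 33 for each unit, where Pb is the price buyers pay.
Supply in terms of Pb becomes xs = -194 + 2(Pb + 33) = -128 + 2Pb. Setting this equal to demand: 983 - 9Pb = -128 + 2Pb, so Pb = 101.
Sellers receive Ps = 101 + 33 = 134; x' = 983 − 9·101 = 74.
The subsidy expands output by 74 − 20 = 54 past the efficient level; on those units the gap between marginal cost and willingness to pay runs from 0 up to 33.
DWL = ½ × 33 × 54 = 891.

Deadweight loss = €891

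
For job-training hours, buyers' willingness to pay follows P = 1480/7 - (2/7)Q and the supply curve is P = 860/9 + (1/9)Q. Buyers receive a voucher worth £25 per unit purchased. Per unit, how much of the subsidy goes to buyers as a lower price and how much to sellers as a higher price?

Pre-subsidy: 1480/7 - (2/7)Q = 860/9 + (1/9)Q gives Q* = 292 and P* = 128.
With the rebate, buyers effectively pay Pb = Ps − 25, where Ps is the price sellers receive.
On the curves, Pb = 1480/7 - (2/7)Q and Ps = 860/9 + (1/9)Q; the wedge Ps − Pb = 25 gives 860/9 + (1/9)Q − (1480/7 - (2/7)Q) = 25, so Q' = 355.
Then Pb = 1480/7 − (2/7)·355 = 110 and Ps = 860/9 + (1/9)·355 = 135.
Buyers' price falls by P* − Pb = 128 − 110 = 18; sellers' price rises by Ps − P* = 135 − 128 = 7.

Buyers gain £18 per unit; sellers gain £7 per unit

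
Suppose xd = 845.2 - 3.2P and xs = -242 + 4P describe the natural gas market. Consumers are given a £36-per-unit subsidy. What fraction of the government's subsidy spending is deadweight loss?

DWL / government spending = 16/213

Pre-subsidy: 845.2 - 3.2P = -242 + 4P gives P* = 151, x* = 362.
With the rebate, buyers effectively pay Pb = Ps − 36, where Ps is the price sellers receive.
Demand in terms of Ps becomes xd = 845.2 − 3.2(Ps − 36) = 960.4 - 3.2Ps. Setting this equal to supply: 960.4 - 3.2Ps = -242 + 4Ps, so Ps = 167.
Buyers pay Pb = 167 − 36 = 131; x' = -242 + 4·167 = 426.
ΔCS = ½(362 + 426)(151 − 131) = 7880; ΔPS = ½(362 + 426)(167 − 151) = 6304.
Government spending = 36 × 426 = 15336.
DWL = ½ × 36 × (426 − 362) = 1152; fraction = 1152 / 15336 = 16/213.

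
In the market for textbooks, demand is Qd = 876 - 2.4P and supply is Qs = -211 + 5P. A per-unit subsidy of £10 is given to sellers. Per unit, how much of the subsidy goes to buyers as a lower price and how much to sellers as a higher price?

Pre-subsidy: 876 - 2.4P = -211 + 5P gives P* = 5435/37, Q* = 19368/37.
With the subsidy, sellers receive Ps = Pb + 10 for each unit, where Pb is the price buyers pay.
Supply in terms of Pb becomes Qs = -211 + 5(Pb + 10) = -161 + 5Pb. Setting this equal to demand: 876 - 2.4Pb = -161 + 5Pb, so Pb = 5185/37.
Sellers receive Ps = 5185/37 + 10 = 5555/37; Q' = 876 − 2.4·(5185/37) = 19968/37.
Buyers' price falls by P* − Pb = 5435/37 − 5185/37 = 250/37; sellers' price rises by Ps − P* = 5555/37 − 5435/37 = 120/37.

Buyers gain 250/37 per unit; sellers gain 120/37 per unit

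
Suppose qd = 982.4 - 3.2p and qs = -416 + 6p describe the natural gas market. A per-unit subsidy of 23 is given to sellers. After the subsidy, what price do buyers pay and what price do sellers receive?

Pre-subsidy: 982.4 - 3.2p = -416 + 6p gives p* = 152, q* = 496.
With the subsidy, sellers receive ps = pb + 23 for each unit, where pb is the price buyers pay.
Supply in terms of pb becomes qs = -416 + 6(pb + 23) = -278 + 6pb. Setting this equal to demand: 982.4 - 3.2pb = -278 + 6pb, so pb = 137.
Sellers receive ps = 137 + 23 = 160; q' = 982.4 − 3.2·137 = 544.

Buyers pay 137; sellers receive 160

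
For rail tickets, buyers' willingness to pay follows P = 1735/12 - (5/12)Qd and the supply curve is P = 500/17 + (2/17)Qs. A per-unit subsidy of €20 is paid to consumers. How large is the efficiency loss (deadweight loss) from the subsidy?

Deadweight loss = 40800/109

Pre-subsidy: 1735/12 - (5/12)Q = 500/17 + (2/17)Q gives Q* = 23495/109 and P* = 5970/109.
With the rebate, buyers effectively pay Pb = Ps − 20, where Ps is the price sellers receive.
On the curves, Pb = 1735/12 - (5/12)Q and Ps = 500/17 + (2/17)Q; the wedge Ps − Pb = 20 gives 500/17 + (2/17)Q − (1735/12 - (5/12)Q) = 20, so Q' = 27575/109.
Then Pb = 1735/12 − (5/12)·(27575/109) = 4270/109 and Ps = 500/17 + (2/17)·(27575/109) = 6450/109.
The subsidy expands output by 27575/109 − 23495/109 = 4080/109 past the efficient level; on those units the gap between marginal cost and willingness to pay runs from 0 up to 20.
DWL = ½ × 20 × 4080/109 = 40800/109.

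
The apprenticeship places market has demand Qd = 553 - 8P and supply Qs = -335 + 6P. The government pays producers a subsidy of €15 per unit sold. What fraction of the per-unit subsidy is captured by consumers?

Consumer share = 3/7

Pre-subsidy: 553 - 8P = -335 + 6P gives P* = 444/7, Q* = 319/7.
With the subsidy, sellers receive Ps = Pb + 15 for each unit, where Pb is the price buyers pay.
Supply in terms of Pb becomes Qs = -335 + 6(Pb + 15) = -245 + 6Pb. Setting this equal to demand: 553 - 8Pb = -245 + 6Pb, so Pb = 57.
Sellers receive Ps = 57 + 15 = 72; Q' = 553 − 8·57 = 97.
Buyers' price falls by P* − Pb = 444/7 − 57 = 45/7; sellers' price rises by Ps − P* = 72 − 444/7 = 60/7.
So consumers capture (45/7)/15 = 3/7 of each unit of subsidy.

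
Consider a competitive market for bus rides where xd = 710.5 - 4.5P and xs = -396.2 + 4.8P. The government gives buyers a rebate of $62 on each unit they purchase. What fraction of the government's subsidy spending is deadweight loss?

Pre-subsidy: 710.5 - 4.5P = -396.2 + 4.8P gives P* = 119, x* = 175.
With the rebate, buyers effectively pay Pb = Ps − 62, where Ps is the price sellers receive.
Demand in terms of Ps becomes xd = 710.5 − 4.5(Ps − 62) = 989.5 - 4.5Ps. Setting this equal to supply: 989.5 - 4.5Ps = -396.2 + 4.8Ps, so Ps = 149.
Buyers pay Pb = 149 − 62 = 87; x' = -396.2 + 4.8·149 = 319.
ΔCS = ½(175 + 319)(119 − 87) = 7904; ΔPS = ½(175 + 319)(149 − 119) = 7410.
Government spending = 62 × 319 = 19778.
DWL = ½ × 62 × (319 − 175) = 4464; fraction = 4464 / 19778 = 72/319.

DWL / government spending = 72/319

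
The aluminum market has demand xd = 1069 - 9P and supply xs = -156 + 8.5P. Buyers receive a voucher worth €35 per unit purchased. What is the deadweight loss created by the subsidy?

Pre-subsidy: 1069 - 9P = -156 + 8.5P gives P* = 70, x* = 439.
With the rebate, buyers effectively pay Pb = Ps − 35, where Ps is the price sellers receive.
Demand in terms of Ps becomes xd = 1069 − 9(Ps − 35) = 1384 - 9Ps. Setting this equal to supply: 1384 - 9Ps = -156 + 8.5Ps, so Ps = 88.
Buyers pay Pb = 88 − 35 = 53; x' = -156 + 8.5·88 = 592.
The subsidy expands output by 592 − 439 = 153 past the efficient level; on those units the gap between marginal cost and willingness to pay runs from 0 up to 35.
DWL = ½ × 35 × 153 = 2677.5.

Deadweight loss = €2677.5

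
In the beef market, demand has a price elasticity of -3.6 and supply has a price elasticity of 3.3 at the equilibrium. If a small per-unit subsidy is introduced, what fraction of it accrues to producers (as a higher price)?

Producer share = 12/23

For a small subsidy around the equilibrium, the benefit split depends on the relative slopes, which at a point are proportional to the elasticities.
Buyer share = εs/(εs + |εd|) = 3.3/(3.3 + 3.6) = 11/23; seller share = |εd|/(εs + |εd|) = 12/23.
So producers capture 12/23 of the subsidy.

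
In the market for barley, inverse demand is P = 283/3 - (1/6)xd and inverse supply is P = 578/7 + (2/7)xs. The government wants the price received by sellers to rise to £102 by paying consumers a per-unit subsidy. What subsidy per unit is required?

Required subsidy s = £19 per unit

At a seller price of 102, quantity supplied is -289 + 3.5·102 = 68.
Buyers absorb 68 only when they pay Pb = 283/3 − (1/6)·68 = 83.
s = Ps − Pb = 102 − 83 = 19.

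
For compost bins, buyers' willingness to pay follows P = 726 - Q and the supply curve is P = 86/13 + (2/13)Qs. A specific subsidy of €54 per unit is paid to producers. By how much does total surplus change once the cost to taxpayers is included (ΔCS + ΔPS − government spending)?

Pre-subsidy: 726 - Q = 86/13 + (2/13)Q gives Q* = 9352/15 and P* = 1538/15.
With the subsidy, sellers receive Ps = Pb + 54 for each unit, where Pb is the price buyers pay.
On the curves, Pb = 726 - Q and Ps = 86/13 + (2/13)Q; the wedge Ps − Pb = 54 gives 86/13 + (2/13)Q − (726 - Q) = 54, so Q' = 10054/15.
Then Pb = 726 − 1·(10054/15) = 836/15 and Ps = 86/13 + (2/13)·(10054/15) = 1646/15.
ΔCS = ½(9352/15 + 10054/15)(1538/15 − 836/15) = 30273.36; ΔPS = ½(9352/15 + 10054/15)(1646/15 − 1538/15) = 4657.44.
Government spending = 54 × 10054/15 = 36194.4.
Net change = 30273.36 + 4657.44 − 36194.4 = -1263.6. The loss equals the DWL triangle ½·54·46.8.

Net change in total surplus = -€1263.6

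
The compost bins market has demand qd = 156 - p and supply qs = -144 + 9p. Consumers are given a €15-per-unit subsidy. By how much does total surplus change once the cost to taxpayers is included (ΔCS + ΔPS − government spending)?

Net change in total surplus = -€101.25

Pre-subsidy: 156 - p = -144 + 9p gives p* = 30, q* = 126.
With the rebate, buyers effectively pay pb = ps − 15, where ps is the price sellers receive.
Demand in terms of ps becomes qd = 156 − 1(ps − 15) = 171 - ps. Setting this equal to supply: 171 - ps = -144 + 9ps, so ps = 31.5.
Buyers pay pb = 31.5 − 15 = 16.5; q' = -144 + 9·31.5 = 139.5.
ΔCS = ½(126 + 139.5)(30 − 16.5) = 1792.125; ΔPS = ½(126 + 139.5)(31.5 − 30) = 199.125.
Government spending = 15 × 139.5 = 2092.5.
Net change = 1792.125 + 199.125 − 2092.5 = -101.25. The loss equals the DWL triangle ½·15·13.5.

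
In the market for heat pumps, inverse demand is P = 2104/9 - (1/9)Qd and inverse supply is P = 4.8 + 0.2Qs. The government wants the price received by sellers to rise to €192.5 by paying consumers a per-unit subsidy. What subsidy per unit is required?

Required subsidy s = €63 per unit

At a seller price of 192.5, quantity supplied is -24 + 5·192.5 = 938.5.
Buyers absorb 938.5 only when they pay Pb = 2104/9 − (1/9)·938.5 = 129.5.
s = Ps − Pb = 192.5 − 129.5 = 63.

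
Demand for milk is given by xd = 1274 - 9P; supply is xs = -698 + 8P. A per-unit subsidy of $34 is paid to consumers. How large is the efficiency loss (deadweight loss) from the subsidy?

Pre-subsidy: 1274 - 9P = -698 + 8P gives P* = 116, x* = 230.
With the rebate, buyers effectively pay Pb = Ps − 34, where Ps is the price sellers receive.
Demand in terms of Ps becomes xd = 1274 − 9(Ps − 34) = 1580 - 9Ps. Setting this equal to supply: 1580 - 9Ps = -698 + 8Ps, so Ps = 134.
Buyers pay Pb = 134 − 34 = 100; x' = -698 + 8·134 = 374.
The subsidy expands output by 374 − 230 = 144 past the efficient level; on those units the gap between marginal cost and willingness to pay runs from 0 up to 34.
DWL = ½ × 34 × 144 = 2448.

Deadweight loss = $2448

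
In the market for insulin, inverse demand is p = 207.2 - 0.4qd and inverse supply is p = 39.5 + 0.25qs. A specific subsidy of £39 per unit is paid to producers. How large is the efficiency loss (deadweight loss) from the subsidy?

Pre-subsidy: 207.2 - 0.4q = 39.5 + 0.25q gives q* = 258 and p* = 104.
With the subsidy, sellers receive ps = pb + 39 for each unit, where pb is the price buyers pay.
On the curves, pb = 207.2 - 0.4q and ps = 39.5 + 0.25q; the wedge ps − pb = 39 gives 39.5 + 0.25q − (207.2 - 0.4q) = 39, so q' = 318.
Then pb = 207.2 − 0.4·318 = 80 and ps = 39.5 + 0.25·318 = 119.
The subsidy expands output by 318 − 258 = 60 past the efficient level; on those units the gap between marginal cost and willingness to pay runs from 0 up to 39.
DWL = ½ × 39 × 60 = 1170.

Deadweight loss = £1170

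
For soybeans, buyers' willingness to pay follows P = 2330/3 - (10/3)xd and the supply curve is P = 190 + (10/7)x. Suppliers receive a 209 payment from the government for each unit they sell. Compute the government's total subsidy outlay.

Pre-subsidy: 2330/3 - (10/3)x = 190 + (10/7)x gives x* = 123.2 and P* = 366.
With the subsidy, sellers receive Ps = Pb + 209 for each unit, where Pb is the price buyers pay.
On the curves, Pb = 2330/3 - (10/3)x and Ps = 190 + (10/7)x; the wedge Ps − Pb = 209 gives 190 + (10/7)x − (2330/3 - (10/3)x) = 209, so x' = 167.09.
Then Pb = 2330/3 − (10/3)·167.09 = 219.7 and Ps = 190 + (10/7)·167.09 = 428.7.
Government outlay = subsidy × quantity = 209 × 167.09 = 34921.81.

Government cost = 34921.81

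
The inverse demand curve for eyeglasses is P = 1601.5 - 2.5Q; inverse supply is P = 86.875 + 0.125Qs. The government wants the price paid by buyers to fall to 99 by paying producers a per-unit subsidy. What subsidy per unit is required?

At a buyer price of 99, quantity demanded is 640.6 − 0.4·99 = 601.
Sellers supply 601 only when they receive Ps = 86.875 + 0.125·601 = 162.
s = Ps − Pb = 162 − 99 = 63.

Required subsidy s = 63 per unit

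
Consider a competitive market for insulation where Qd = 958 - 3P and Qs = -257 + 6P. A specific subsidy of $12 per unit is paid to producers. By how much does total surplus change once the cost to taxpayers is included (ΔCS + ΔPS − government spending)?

Pre-subsidy: 958 - 3P = -257 + 6P gives P* = 135, Q* = 553.
With the subsidy, sellers receive Ps = Pb + 12 for each unit, where Pb is the price buyers pay.
Supply in terms of Pb becomes Qs = -257 + 6(Pb + 12) = -185 + 6Pb. Setting this equal to demand: 958 - 3Pb = -185 + 6Pb, so Pb = 127.
Sellers receive Ps = 127 + 12 = 139; Q' = 958 − 3·127 = 577.
ΔCS = ½(553 + 577)(135 − 127) = 4520; ΔPS = ½(553 + 577)(139 − 135) = 2260.
Government spending = 12 × 577 = 6924.
Net change = 4520 + 2260 − 6924 = -144. The loss equals the DWL triangle ½·12·24.

Net change in total surplus = -$144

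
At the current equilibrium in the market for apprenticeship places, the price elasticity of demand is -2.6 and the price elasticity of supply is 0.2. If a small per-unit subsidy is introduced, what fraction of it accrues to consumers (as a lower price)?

Consumer share = 1/14

For a small subsidy around the equilibrium, the benefit split depends on the relative slopes, which at a point are proportional to the elasticities.
Buyer share = εs/(εs + |εd|) = 0.2/(0.2 + 2.6) = 1/14; seller share = |εd|/(εs + |εd|) = 13/14.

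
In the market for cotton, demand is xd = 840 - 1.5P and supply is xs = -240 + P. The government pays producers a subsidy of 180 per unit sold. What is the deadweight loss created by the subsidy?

Pre-subsidy: 840 - 1.5P = -240 + P gives P* = 432, x* = 192.
With the subsidy, sellers receive Ps = Pb + 180 for each unit, where Pb is the price buyers pay.
Supply in terms of Pb becomes xs = -240 + 1(Pb + 180) = -60 + Pb. Setting this equal to demand: 840 - 1.5Pb = -60 + Pb, so Pb = 360.
Sellers receive Ps = 360 + 180 = 540; x' = 840 − 1.5·360 = 300.
The subsidy expands output by 300 − 192 = 108 past the efficient level; on those units the gap between marginal cost and willingness to pay runs from 0 up to 180.
DWL = ½ × 180 × 108 = 9720.

Deadweight loss = 9720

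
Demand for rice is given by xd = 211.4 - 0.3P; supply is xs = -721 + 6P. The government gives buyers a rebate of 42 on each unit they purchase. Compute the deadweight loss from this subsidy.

Deadweight loss = 252

Pre-subsidy: 211.4 - 0.3P = -721 + 6P gives P* = 148, x* = 167.
With the rebate, buyers effectively pay Pb = Ps − 42, where Ps is the price sellers receive.
Demand in terms of Ps becomes xd = 211.4 − 0.3(Ps − 42) = 224 - 0.3Ps. Setting this equal to supply: 224 - 0.3Ps = -721 + 6Ps, so Ps = 150.
Buyers pay Pb = 150 − 42 = 108; x' = -721 + 6·150 = 179.
The subsidy expands output by 179 − 167 = 12 past the efficient level; on those units the gap between marginal cost and willingness to pay runs from 0 up to 42.
DWL = ½ × 42 × 12 = 252.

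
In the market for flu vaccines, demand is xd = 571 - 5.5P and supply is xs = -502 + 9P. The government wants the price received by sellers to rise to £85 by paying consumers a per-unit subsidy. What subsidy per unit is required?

Required subsidy s = £29 per unit

At a seller price of 85, quantity supplied is -502 + 9·85 = 263.
Buyers absorb 263 only when they pay Pb with 571 − 5.5·Pb = 263, i.e. Pb = 56.
s = Ps − Pb = 85 − 56 = 29.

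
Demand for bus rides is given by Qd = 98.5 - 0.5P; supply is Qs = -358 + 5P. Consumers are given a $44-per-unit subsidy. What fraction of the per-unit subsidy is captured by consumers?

Consumer share = 10/11

Pre-subsidy: 98.5 - 0.5P = -358 + 5P gives P* = 83, Q* = 57.
With the rebate, buyers effectively pay Pb = Ps − 44, where Ps is the price sellers receive.
Demand in terms of Ps becomes Qd = 98.5 − 0.5(Ps − 44) = 120.5 - 0.5Ps. Setting this equal to supply: 120.5 - 0.5Ps = -358 + 5Ps, so Ps = 87.
Buyers pay Pb = 87 − 44 = 43; Q' = -358 + 5·87 = 77.
Buyers' price falls by P* − Pb = 83 − 43 = 40; sellers' price rises by Ps − P* = 87 − 83 = 4.
So consumers capture 40/44 = 10/11 of each unit of subsidy.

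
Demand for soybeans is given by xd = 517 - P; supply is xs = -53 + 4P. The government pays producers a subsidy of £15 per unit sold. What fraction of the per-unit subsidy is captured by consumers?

Pre-subsidy: 517 - P = -53 + 4P gives P* = 114, x* = 403.
With the subsidy, sellers receive Ps = Pb + 15 for each unit, where Pb is the price buyers pay.
Supply in terms of Pb becomes xs = -53 + 4(Pb + 15) = 7 + 4Pb. Setting this equal to demand: 517 - Pb = 7 + 4Pb, so Pb = 102.
Sellers receive Ps = 102 + 15 = 117; x' = 517 − 1·102 = 415.
Buyers' price falls by P* − Pb = 114 − 102 = 12; sellers' price rises by Ps − P* = 117 − 114 = 3.
So consumers capture 12/15 = 0.8 of each unit of subsidy.

Consumer share = 0.8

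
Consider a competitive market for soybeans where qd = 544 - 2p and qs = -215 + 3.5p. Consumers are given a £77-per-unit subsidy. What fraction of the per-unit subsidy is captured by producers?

Pre-subsidy: 544 - 2p = -215 + 3.5p gives p* = 138, q* = 268.
With the rebate, buyers effectively pay pb = ps − 77, where ps is the price sellers receive.
Demand in terms of ps becomes qd = 544 − 2(ps − 77) = 698 - 2ps. Setting this equal to supply: 698 - 2ps = -215 + 3.5ps, so ps = 166.
Buyers pay pb = 166 − 77 = 89; q' = -215 + 3.5·166 = 366.
Buyers' price falls by p* − pb = 138 − 89 = 49; sellers' price rises by ps − p* = 166 − 138 = 28.
So producers capture 28/77 = 4/11 of each unit of subsidy.

Producer share = 4/11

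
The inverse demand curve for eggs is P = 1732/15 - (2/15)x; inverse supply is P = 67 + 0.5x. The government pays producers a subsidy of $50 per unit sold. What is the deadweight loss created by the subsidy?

Deadweight loss = 37500/19

Pre-subsidy: 1732/15 - (2/15)x = 67 + 0.5x gives x* = 1454/19 and P* = 2000/19.
With the subsidy, sellers receive Ps = Pb + 50 for each unit, where Pb is the price buyers pay.
On the curves, Pb = 1732/15 - (2/15)x and Ps = 67 + 0.5x; the wedge Ps − Pb = 50 gives 67 + 0.5x − (1732/15 - (2/15)x) = 50, so x' = 2954/19.
Then Pb = 1732/15 − (2/15)·(2954/19) = 1800/19 and Ps = 67 + 0.5·(2954/19) = 2750/19.
The subsidy expands output by 2954/19 − 1454/19 = 1500/19 past the efficient level; on those units the gap between marginal cost and willingness to pay runs from 0 up to 50.
DWL = ½ × 50 × 1500/19 = 37500/19.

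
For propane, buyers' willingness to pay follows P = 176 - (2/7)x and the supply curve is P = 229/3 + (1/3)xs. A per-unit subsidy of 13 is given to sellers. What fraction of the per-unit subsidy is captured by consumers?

Pre-subsidy: 176 - (2/7)x = 229/3 + (1/3)x gives x* = 161 and P* = 130.
With the subsidy, sellers receive Ps = Pb + 13 for each unit, where Pb is the price buyers pay.
On the curves, Pb = 176 - (2/7)x and Ps = 229/3 + (1/3)x; the wedge Ps − Pb = 13 gives 229/3 + (1/3)x − (176 - (2/7)x) = 13, so x' = 182.
Then Pb = 176 − (2/7)·182 = 124 and Ps = 229/3 + (1/3)·182 = 137.
Buyers' price falls by P* − Pb = 130 − 124 = 6; sellers' price rises by Ps − P* = 137 − 130 = 7.
So consumers capture 6/13 = 6/13 of each unit of subsidy.

Consumer share = 6/13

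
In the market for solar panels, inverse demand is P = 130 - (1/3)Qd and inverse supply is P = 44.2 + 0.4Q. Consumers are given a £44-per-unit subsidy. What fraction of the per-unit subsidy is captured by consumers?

Consumer share = 5/11

Pre-subsidy: 130 - (1/3)Q = 44.2 + 0.4Q gives Q* = 117 and P* = 91.
With the rebate, buyers effectively pay Pb = Ps − 44, where Ps is the price sellers receive.
On the curves, Pb = 130 - (1/3)Q and Ps = 44.2 + 0.4Q; the wedge Ps − Pb = 44 gives 44.2 + 0.4Q − (130 - (1/3)Q) = 44, so Q' = 177.
Then Pb = 130 − (1/3)·177 = 71 and Ps = 44.2 + 0.4·177 = 115.
Buyers' price falls by P* − Pb = 91 − 71 = 20; sellers' price rises by Ps − P* = 115 − 91 = 24.
So consumers capture 20/44 = 5/11 of each unit of subsidy.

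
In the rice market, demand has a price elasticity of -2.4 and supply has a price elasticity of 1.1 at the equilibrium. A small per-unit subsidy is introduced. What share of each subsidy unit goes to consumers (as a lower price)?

Consumer share = 11/35

For a small subsidy around the equilibrium, the benefit split depends on the relative slopes, which at a point are proportional to the elasticities.
Buyer share = εs/(εs + |εd|) = 1.1/(1.1 + 2.4) = 11/35; seller share = |εd|/(εs + |εd|) = 24/35.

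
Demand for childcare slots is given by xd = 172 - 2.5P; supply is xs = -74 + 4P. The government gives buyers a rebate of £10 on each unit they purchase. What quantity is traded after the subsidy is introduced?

Pre-subsidy: 172 - 2.5P = -74 + 4P gives P* = 492/13, x* = 1006/13.
With the rebate, buyers effectively pay Pb = Ps − 10, where Ps is the price sellers receive.
Demand in terms of Ps becomes xd = 172 − 2.5(Ps − 10) = 197 - 2.5Ps. Setting this equal to supply: 197 - 2.5Ps = -74 + 4Ps, so Ps = 542/13.
Buyers pay Pb = 542/13 − 10 = 412/13; x' = -74 + 4·(542/13) = 1206/13.

x' = 1206/13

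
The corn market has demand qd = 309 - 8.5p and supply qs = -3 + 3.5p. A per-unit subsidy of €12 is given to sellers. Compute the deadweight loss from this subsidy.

Pre-subsidy: 309 - 8.5p = -3 + 3.5p gives p* = 26, q* = 88.
With the subsidy, sellers receive ps = pb + 12 for each unit, where pb is the price buyers pay.
Supply in terms of pb becomes qs = -3 + 3.5(pb + 12) = 39 + 3.5pb. Setting this equal to demand: 309 - 8.5pb = 39 + 3.5pb, so pb = 22.5.
Sellers receive ps = 22.5 + 12 = 34.5; q' = 309 − 8.5·22.5 = 117.75.
The subsidy expands output by 117.75 − 88 = 29.75 past the efficient level; on those units the gap between marginal cost and willingness to pay runs from 0 up to 12.
DWL = ½ × 12 × 29.75 = 178.5.

Deadweight loss = €178.5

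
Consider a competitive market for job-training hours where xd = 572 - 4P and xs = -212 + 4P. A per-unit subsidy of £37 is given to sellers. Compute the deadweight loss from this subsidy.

Deadweight loss = £1369

Pre-subsidy: 572 - 4P = -212 + 4P gives P* = 98, x* = 180.
With the subsidy, sellers receive Ps = Pb + 37 for each unit, where Pb is the price buyers pay.
Supply in terms of Pb becomes xs = -212 + 4(Pb + 37) = -64 + 4Pb. Setting this equal to demand: 572 - 4Pb = -64 + 4Pb, so Pb = 79.5.
Sellers receive Ps = 79.5 + 37 = 116.5; x' = 572 − 4·79.5 = 254.
The subsidy expands output by 254 − 180 = 74 past the efficient level; on those units the gap between marginal cost and willingness to pay runs from 0 up to 37.
DWL = ½ × 37 × 74 = 1369.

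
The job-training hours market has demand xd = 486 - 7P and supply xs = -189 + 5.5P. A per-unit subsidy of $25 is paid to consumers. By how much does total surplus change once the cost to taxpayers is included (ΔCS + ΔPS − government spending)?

Pre-subsidy: 486 - 7P = -189 + 5.5P gives P* = 54, x* = 108.
With the rebate, buyers effectively pay Pb = Ps − 25, where Ps is the price sellers receive.
Demand in terms of Ps becomes xd = 486 − 7(Ps − 25) = 661 - 7Ps. Setting this equal to supply: 661 - 7Ps = -189 + 5.5Ps, so Ps = 68.
Buyers pay Pb = 68 − 25 = 43; x' = -189 + 5.5·68 = 185.
ΔCS = ½(108 + 185)(54 − 43) = 1611.5; ΔPS = ½(108 + 185)(68 − 54) = 2051.
Government spending = 25 × 185 = 4625.
Net change = 1611.5 + 2051 − 4625 = -962.5. The loss equals the DWL triangle ½·25·77.

Net change in total surplus = -$962.5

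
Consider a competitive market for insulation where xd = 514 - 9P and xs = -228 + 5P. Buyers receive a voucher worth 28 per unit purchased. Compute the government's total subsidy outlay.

Government cost = 3556

Pre-subsidy: 514 - 9P = -228 + 5P gives P* = 53, x* = 37.
With the rebate, buyers effectively pay Pb = Ps − 28, where Ps is the price sellers receive.
Demand in terms of Ps becomes xd = 514 − 9(Ps − 28) = 766 - 9Ps. Setting this equal to supply: 766 - 9Ps = -228 + 5Ps, so Ps = 71.
Buyers pay Pb = 71 − 28 = 43; x' = -228 + 5·71 = 127.
Government outlay = subsidy × quantity = 28 × 127 = 3556.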